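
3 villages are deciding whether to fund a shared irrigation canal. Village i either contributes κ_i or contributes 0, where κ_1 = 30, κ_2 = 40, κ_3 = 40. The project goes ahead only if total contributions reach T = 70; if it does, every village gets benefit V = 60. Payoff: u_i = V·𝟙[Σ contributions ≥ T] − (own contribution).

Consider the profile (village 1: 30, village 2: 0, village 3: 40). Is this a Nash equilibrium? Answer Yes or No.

Total = 70 ≥ 70: provided.
Village 1 (pledges 30, payoff 30): dropping to 0 → total 40, payoff 0. No gain.
Village 2 (pledges 0, payoff 60): pledging 40 → total 110, payoff 20. No gain.
Village 3 (pledges 40, payoff 20): dropping to 0 → total 30, payoff 0. No gain.

Yes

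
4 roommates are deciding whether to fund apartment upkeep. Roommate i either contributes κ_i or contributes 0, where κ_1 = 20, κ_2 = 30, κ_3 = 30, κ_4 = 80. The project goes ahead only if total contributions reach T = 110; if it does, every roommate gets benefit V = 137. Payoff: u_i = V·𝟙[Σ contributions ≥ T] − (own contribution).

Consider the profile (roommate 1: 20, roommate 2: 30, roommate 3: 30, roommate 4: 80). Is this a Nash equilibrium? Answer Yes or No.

Total = 160 ≥ 110: provided.
Roommate 1 (pledges 20, payoff 117): dropping to 0 → total 140, payoff 137. Profitable deviation.

No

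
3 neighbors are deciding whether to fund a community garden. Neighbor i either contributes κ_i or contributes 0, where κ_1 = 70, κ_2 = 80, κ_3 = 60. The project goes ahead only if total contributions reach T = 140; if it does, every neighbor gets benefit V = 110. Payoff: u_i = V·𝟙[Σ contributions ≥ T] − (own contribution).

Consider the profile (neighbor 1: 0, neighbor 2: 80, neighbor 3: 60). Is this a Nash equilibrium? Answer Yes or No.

Yes

Total = 140 ≥ 140: provided.
Neighbor 1 (pledges 0, payoff 110): pledging 70 → total 210, payoff 40. No gain.
Neighbor 2 (pledges 80, payoff 30): dropping to 0 → total 60, payoff 0. No gain.
Neighbor 3 (pledges 60, payoff 50): dropping to 0 → total 80, payoff 0. No gain.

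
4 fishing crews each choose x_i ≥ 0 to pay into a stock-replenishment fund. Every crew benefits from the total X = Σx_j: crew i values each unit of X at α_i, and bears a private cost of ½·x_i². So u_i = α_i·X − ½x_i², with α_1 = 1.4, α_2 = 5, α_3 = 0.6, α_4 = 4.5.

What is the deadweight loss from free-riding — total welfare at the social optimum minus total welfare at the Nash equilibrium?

Crew i's FOC: ∂u_i/∂x_i = α_i − x_i = 0, so x_i* = α_i.
NE contributions = (1.4, 5, 0.6, 4.5); X = 11.5.
W^NE = (Σα)·X − ½Σα_i² = 11.5² − ½·47.57 = 108.465.
Planner sets x_i = Σα_j = 11.5 for every i, so X^SO = 4·11.5 = 46.
W^SO = (Σα)·X^SO − ½·4·(Σα)² = (4/2)·11.5² = 264.5.
Deadweight loss = W^SO − W^NE = 156.035.

156.035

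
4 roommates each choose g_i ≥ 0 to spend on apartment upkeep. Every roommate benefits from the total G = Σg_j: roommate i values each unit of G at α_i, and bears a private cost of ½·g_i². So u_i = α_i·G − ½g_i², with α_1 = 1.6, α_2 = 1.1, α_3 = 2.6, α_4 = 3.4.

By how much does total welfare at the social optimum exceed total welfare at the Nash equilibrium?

86.735

Roommate i's FOC: ∂u_i/∂g_i = α_i − g_i = 0, so g_i* = α_i.
NE contributions = (1.6, 1.1, 2.6, 3.4); G = 8.7.
W^NE = (Σα)·G − ½Σα_i² = 8.7² − ½·22.09 = 64.645.
Planner sets g_i = Σα_j = 8.7 for every i, so G^SO = 4·8.7 = 34.8.
W^SO = (Σα)·G^SO − ½·4·(Σα)² = (4/2)·8.7² = 151.38.
Deadweight loss = W^SO − W^NE = 86.735.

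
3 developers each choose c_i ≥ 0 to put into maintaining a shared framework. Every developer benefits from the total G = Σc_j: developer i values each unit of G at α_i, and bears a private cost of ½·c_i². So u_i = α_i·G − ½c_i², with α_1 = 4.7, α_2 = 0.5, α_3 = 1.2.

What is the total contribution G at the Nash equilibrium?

Developer i's FOC: ∂u_i/∂c_i = α_i − c_i = 0, so c_i* = α_i.
NE contributions = (4.7, 0.5, 1.2); G = 6.4.

6.4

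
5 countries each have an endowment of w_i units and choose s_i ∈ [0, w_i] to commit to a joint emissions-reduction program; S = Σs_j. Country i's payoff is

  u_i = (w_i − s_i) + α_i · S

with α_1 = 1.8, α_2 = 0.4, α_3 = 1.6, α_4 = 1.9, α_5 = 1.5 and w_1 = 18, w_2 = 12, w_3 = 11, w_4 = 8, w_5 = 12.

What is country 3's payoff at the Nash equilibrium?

∂u_i/∂s_i = α_i − 1, so country i contributes w_i if α_i > 1, else 0.
α_i > 1 for i ∈ {1, 3, 4, 5}; NE contributions (18, 0, 11, 8, 12), S = 49.
u_3 = (11 − 11) + 1.6·49 = 78.4.

78.4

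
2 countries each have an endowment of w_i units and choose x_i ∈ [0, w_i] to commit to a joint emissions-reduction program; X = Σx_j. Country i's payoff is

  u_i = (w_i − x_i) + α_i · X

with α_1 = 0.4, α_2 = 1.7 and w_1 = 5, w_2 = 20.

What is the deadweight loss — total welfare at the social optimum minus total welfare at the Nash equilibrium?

∂u_i/∂x_i = α_i − 1, so country i contributes w_i if α_i > 1, else 0.
α_i > 1 for i ∈ {2}; NE contributions (0, 20), X = 20.
W^NE = Σw_i − X^NE + (Σα_i)·X^NE = 25 + 1.1·20 = 47.
Planner: ∂(Σu_j)/∂x_i = Σα_j − 1 = 1.1 > 0, so everyone contributes w_i; X^SO = 25, W^SO = 25 + 1.1·25 = 52.5.
Deadweight loss = 5.5.

5.5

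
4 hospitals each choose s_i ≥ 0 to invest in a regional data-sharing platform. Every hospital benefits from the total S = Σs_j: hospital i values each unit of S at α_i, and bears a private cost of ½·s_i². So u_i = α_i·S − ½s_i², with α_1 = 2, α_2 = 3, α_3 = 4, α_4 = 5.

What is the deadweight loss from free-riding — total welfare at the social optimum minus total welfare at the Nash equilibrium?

Hospital i's FOC: ∂u_i/∂s_i = α_i − s_i = 0, so s_i* = α_i.
NE contributions = (2, 3, 4, 5); S = 14.
W^NE = (Σα)·S − ½Σα_i² = 14² − ½·54 = 169.
Planner sets s_i = Σα_j = 14 for every i, so S^SO = 4·14 = 56.
W^SO = (Σα)·S^SO − ½·4·(Σα)² = (4/2)·14² = 392.
Deadweight loss = W^SO − W^NE = 223.

223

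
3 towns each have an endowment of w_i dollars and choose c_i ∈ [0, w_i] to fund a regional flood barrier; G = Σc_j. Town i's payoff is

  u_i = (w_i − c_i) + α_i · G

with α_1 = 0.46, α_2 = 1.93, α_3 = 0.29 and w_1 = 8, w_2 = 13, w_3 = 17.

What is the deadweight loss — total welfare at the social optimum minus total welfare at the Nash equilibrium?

42

∂u_i/∂c_i = α_i − 1, so town i contributes w_i if α_i > 1, else 0.
α_i > 1 for i ∈ {2}; NE contributions (0, 13, 0), G = 13.
W^NE = Σw_i − G^NE + (Σα_i)·G^NE = 38 + 1.68·13 = 59.84.
Planner: ∂(Σu_j)/∂c_i = Σα_j − 1 = 1.68 > 0, so everyone contributes w_i; G^SO = 38, W^SO = 38 + 1.68·38 = 101.84.
Deadweight loss = 42.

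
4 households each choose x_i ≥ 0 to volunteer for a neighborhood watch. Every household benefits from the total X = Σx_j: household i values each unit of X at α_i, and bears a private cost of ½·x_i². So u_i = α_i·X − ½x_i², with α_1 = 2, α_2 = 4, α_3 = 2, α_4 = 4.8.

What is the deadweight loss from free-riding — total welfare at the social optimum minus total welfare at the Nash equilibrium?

Household i's FOC: ∂u_i/∂x_i = α_i − x_i = 0, so x_i* = α_i.
NE contributions = (2, 4, 2, 4.8); X = 12.8.
W^NE = (Σα)·X − ½Σα_i² = 12.8² − ½·47.04 = 140.32.
Planner sets x_i = Σα_j = 12.8 for every i, so X^SO = 4·12.8 = 51.2.
W^SO = (Σα)·X^SO − ½·4·(Σα)² = (4/2)·12.8² = 327.68.
Deadweight loss = W^SO − W^NE = 187.36.

187.36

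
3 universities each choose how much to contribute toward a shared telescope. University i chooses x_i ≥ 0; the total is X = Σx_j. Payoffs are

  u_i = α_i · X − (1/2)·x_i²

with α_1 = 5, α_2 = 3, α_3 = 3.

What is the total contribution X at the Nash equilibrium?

University i's FOC: ∂u_i/∂x_i = α_i − x_i = 0, so x_i* = α_i.
NE contributions = (5, 3, 3); X = 11.

11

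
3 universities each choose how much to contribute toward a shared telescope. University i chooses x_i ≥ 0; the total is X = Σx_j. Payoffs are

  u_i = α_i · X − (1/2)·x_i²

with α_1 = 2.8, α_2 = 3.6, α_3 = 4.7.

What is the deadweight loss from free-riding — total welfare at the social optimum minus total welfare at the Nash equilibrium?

83.05

University i's FOC: ∂u_i/∂x_i = α_i − x_i = 0, so x_i* = α_i.
NE contributions = (2.8, 3.6, 4.7); X = 11.1.
W^NE = (Σα)·X − ½Σα_i² = 11.1² − ½·42.89 = 101.765.
Planner sets x_i = Σα_j = 11.1 for every i, so X^SO = 3·11.1 = 33.3.
W^SO = (Σα)·X^SO − ½·3·(Σα)² = (3/2)·11.1² = 184.815.
Deadweight loss = W^SO − W^NE = 83.05.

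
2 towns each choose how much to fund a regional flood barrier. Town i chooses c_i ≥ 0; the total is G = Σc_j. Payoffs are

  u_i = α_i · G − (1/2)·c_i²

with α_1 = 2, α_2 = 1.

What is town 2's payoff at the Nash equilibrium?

Town i's FOC: ∂u_i/∂c_i = α_i − c_i = 0, so c_i* = α_i.
NE contributions = (2, 1); G = 3.
u_2 = α_2·G − ½·(c_2)² = 1·3 − ½·1² = 2.5.

2.5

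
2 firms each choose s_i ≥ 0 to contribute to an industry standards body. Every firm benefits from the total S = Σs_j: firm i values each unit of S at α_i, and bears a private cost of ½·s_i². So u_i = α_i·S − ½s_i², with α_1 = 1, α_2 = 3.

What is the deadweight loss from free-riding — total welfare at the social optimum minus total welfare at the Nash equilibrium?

Firm i's FOC: ∂u_i/∂s_i = α_i − s_i = 0, so s_i* = α_i.
NE contributions = (1, 3); S = 4.
W^NE = (Σα)·S − ½Σα_i² = 4² − ½·10 = 11.
Planner sets s_i = Σα_j = 4 for every i, so S^SO = 2·4 = 8.
W^SO = (Σα)·S^SO − ½·2·(Σα)² = (2/2)·4² = 16.
Deadweight loss = W^SO − W^NE = 5.

5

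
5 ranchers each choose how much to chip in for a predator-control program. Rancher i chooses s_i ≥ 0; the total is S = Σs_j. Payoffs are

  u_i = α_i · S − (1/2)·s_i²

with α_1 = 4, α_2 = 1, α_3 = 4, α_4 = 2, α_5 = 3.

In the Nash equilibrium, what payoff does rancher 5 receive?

37.5

Rancher i's FOC: ∂u_i/∂s_i = α_i − s_i = 0, so s_i* = α_i.
NE contributions = (4, 1, 4, 2, 3); S = 14.
u_5 = α_5·S − ½·(s_5)² = 3·14 − ½·3² = 37.5.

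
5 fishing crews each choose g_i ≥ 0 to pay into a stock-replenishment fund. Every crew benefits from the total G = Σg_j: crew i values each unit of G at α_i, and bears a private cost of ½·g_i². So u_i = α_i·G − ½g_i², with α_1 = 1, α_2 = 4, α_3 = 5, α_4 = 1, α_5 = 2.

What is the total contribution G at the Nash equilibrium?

13

Crew i's FOC: ∂u_i/∂g_i = α_i − g_i = 0, so g_i* = α_i.
NE contributions = (1, 4, 5, 1, 2); G = 13.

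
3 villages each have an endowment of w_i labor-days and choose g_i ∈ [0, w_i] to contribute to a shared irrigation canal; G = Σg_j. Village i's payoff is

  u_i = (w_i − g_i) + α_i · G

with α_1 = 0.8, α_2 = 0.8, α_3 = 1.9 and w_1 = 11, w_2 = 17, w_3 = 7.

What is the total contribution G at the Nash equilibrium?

∂u_i/∂g_i = α_i − 1, so village i contributes w_i if α_i > 1, else 0.
α_i > 1 for i ∈ {3}; NE contributions (0, 0, 7), G = 7.

7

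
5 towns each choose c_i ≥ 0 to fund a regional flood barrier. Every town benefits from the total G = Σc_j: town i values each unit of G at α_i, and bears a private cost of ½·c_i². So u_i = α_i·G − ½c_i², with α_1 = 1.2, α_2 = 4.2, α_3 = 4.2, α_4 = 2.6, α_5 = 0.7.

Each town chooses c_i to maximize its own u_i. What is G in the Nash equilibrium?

12.9

Town i's FOC: ∂u_i/∂c_i = α_i − c_i = 0, so c_i* = α_i.
NE contributions = (1.2, 4.2, 4.2, 2.6, 0.7); G = 12.9.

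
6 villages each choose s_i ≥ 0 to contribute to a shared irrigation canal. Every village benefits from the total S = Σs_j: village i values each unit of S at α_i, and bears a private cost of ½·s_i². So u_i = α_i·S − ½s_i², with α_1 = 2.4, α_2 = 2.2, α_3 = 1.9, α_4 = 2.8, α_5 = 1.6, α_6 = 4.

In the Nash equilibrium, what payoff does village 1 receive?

32.88

Village i's FOC: ∂u_i/∂s_i = α_i − s_i = 0, so s_i* = α_i.
NE contributions = (2.4, 2.2, 1.9, 2.8, 1.6, 4); S = 14.9.
u_1 = α_1·S − ½·(s_1)² = 2.4·14.9 − ½·2.4² = 32.88.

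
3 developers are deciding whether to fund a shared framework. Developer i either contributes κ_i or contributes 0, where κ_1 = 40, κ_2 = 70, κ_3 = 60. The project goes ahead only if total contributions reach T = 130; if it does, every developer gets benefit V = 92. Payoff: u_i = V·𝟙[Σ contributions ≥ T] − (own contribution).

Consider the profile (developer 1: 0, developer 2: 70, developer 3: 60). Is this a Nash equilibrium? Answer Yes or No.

Total = 130 ≥ 130: provided.
Developer 1 (pledges 0, payoff 92): pledging 40 → total 170, payoff 52. No gain.
Developer 2 (pledges 70, payoff 22): dropping to 0 → total 60, payoff 0. No gain.
Developer 3 (pledges 60, payoff 32): dropping to 0 → total 70, payoff 0. No gain.

Yes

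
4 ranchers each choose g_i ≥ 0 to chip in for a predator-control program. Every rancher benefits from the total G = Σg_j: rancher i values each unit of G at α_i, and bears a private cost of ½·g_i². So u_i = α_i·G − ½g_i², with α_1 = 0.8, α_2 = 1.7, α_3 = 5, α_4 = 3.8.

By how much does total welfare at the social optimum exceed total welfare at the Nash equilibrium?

149.175

Rancher i's FOC: ∂u_i/∂g_i = α_i − g_i = 0, so g_i* = α_i.
NE contributions = (0.8, 1.7, 5, 3.8); G = 11.3.
W^NE = (Σα)·G − ½Σα_i² = 11.3² − ½·42.97 = 106.205.
Planner sets g_i = Σα_j = 11.3 for every i, so G^SO = 4·11.3 = 45.2.
W^SO = (Σα)·G^SO − ½·4·(Σα)² = (4/2)·11.3² = 255.38.
Deadweight loss = W^SO − W^NE = 149.175.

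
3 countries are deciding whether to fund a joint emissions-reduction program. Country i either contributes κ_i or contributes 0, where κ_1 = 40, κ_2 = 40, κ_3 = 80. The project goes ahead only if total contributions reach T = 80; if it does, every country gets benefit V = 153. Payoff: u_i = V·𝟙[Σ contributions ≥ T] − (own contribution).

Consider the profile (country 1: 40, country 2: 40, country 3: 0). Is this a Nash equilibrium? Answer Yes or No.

Yes

Total = 80 ≥ 80: provided.
Country 1 (pledges 40, payoff 113): dropping to 0 → total 40, payoff 0. No gain.
Country 2 (pledges 40, payoff 113): dropping to 0 → total 40, payoff 0. No gain.
Country 3 (pledges 0, payoff 153): pledging 80 → total 160, payoff 73. No gain.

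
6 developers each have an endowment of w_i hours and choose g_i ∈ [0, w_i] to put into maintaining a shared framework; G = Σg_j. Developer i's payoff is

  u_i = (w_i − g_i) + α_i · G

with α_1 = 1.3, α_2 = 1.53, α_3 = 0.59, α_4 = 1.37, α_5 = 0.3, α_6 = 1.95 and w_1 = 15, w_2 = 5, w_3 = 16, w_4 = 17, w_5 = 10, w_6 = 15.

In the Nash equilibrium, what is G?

52

∂u_i/∂g_i = α_i − 1, so developer i contributes w_i if α_i > 1, else 0.
α_i > 1 for i ∈ {1, 2, 4, 6}; NE contributions (15, 5, 0, 17, 0, 15), G = 52.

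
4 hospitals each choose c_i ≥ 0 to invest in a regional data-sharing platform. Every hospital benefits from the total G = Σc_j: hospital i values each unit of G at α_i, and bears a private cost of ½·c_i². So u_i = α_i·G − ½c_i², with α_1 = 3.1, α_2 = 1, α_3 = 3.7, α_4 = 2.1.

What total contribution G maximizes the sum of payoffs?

39.6

Planner FOC: ∂(Σu_j)/∂c_i = (Σα_j) − c_i = 0, so c_i^SO = Σα_j = 9.9 for every i; G^SO = 39.6.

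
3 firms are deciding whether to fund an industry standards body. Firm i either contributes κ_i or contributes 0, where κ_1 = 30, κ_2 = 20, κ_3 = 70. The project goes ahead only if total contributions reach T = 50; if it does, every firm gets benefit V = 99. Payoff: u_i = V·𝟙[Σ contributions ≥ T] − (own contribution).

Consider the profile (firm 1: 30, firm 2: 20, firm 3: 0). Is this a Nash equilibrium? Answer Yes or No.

Total = 50 ≥ 50: provided.
Firm 1 (pledges 30, payoff 69): dropping to 0 → total 20, payoff 0. No gain.
Firm 2 (pledges 20, payoff 79): dropping to 0 → total 30, payoff 0. No gain.
Firm 3 (pledges 0, payoff 99): pledging 70 → total 120, payoff 29. No gain.

Yes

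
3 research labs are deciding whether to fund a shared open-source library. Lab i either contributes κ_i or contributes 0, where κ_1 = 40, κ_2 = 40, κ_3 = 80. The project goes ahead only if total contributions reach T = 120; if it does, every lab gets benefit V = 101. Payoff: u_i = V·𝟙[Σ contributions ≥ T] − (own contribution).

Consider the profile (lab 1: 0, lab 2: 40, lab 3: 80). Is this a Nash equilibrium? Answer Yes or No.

Total = 120 ≥ 120: provided.
Lab 1 (pledges 0, payoff 101): pledging 40 → total 160, payoff 61. No gain.
Lab 2 (pledges 40, payoff 61): dropping to 0 → total 80, payoff 0. No gain.
Lab 3 (pledges 80, payoff 21): dropping to 0 → total 40, payoff 0. No gain.

Yes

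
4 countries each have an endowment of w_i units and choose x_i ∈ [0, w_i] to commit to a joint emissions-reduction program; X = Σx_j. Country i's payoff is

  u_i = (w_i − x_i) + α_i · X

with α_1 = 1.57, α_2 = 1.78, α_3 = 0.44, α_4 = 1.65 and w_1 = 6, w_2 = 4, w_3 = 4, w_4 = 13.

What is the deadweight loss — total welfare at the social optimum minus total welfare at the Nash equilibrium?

∂u_i/∂x_i = α_i − 1, so country i contributes w_i if α_i > 1, else 0.
α_i > 1 for i ∈ {1, 2, 4}; NE contributions (6, 4, 0, 13), X = 23.
W^NE = Σw_i − X^NE + (Σα_i)·X^NE = 27 + 4.44·23 = 129.12.
Planner: ∂(Σu_j)/∂x_i = Σα_j − 1 = 4.44 > 0, so everyone contributes w_i; X^SO = 27, W^SO = 27 + 4.44·27 = 146.88.
Deadweight loss = 17.76.

17.76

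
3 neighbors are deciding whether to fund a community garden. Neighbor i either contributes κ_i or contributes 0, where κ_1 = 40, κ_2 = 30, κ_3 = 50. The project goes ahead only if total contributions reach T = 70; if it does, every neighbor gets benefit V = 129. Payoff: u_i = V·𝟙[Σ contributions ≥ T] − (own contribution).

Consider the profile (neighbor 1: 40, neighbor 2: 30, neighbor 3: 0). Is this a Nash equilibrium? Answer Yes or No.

Yes

Total = 70 ≥ 70: provided.
Neighbor 1 (pledges 40, payoff 89): dropping to 0 → total 30, payoff 0. No gain.
Neighbor 2 (pledges 30, payoff 99): dropping to 0 → total 40, payoff 0. No gain.
Neighbor 3 (pledges 0, payoff 129): pledging 50 → total 120, payoff 79. No gain.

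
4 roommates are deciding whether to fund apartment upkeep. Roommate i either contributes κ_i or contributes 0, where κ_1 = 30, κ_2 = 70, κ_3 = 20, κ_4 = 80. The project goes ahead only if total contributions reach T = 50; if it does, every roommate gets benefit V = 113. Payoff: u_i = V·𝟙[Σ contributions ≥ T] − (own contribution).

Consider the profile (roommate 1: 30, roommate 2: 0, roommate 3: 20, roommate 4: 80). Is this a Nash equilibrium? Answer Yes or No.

No

Total = 130 ≥ 50: provided.
Roommate 1 (pledges 30, payoff 83): dropping to 0 → total 100, payoff 113. Profitable deviation.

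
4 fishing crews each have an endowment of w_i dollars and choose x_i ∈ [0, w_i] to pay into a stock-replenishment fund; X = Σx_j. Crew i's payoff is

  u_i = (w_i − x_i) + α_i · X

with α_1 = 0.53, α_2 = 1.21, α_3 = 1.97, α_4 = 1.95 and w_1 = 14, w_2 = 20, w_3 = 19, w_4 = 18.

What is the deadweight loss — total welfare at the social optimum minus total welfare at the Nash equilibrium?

65.24

∂u_i/∂x_i = α_i − 1, so crew i contributes w_i if α_i > 1, else 0.
α_i > 1 for i ∈ {2, 3, 4}; NE contributions (0, 20, 19, 18), X = 57.
W^NE = Σw_i − X^NE + (Σα_i)·X^NE = 71 + 4.66·57 = 336.62.
Planner: ∂(Σu_j)/∂x_i = Σα_j − 1 = 4.66 > 0, so everyone contributes w_i; X^SO = 71, W^SO = 71 + 4.66·71 = 401.86.
Deadweight loss = 65.24.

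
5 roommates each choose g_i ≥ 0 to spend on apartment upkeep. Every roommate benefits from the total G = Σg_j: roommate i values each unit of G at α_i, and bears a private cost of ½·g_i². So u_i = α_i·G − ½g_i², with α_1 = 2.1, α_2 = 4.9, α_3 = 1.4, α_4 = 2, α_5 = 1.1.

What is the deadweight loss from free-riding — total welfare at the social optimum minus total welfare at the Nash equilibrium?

Roommate i's FOC: ∂u_i/∂g_i = α_i − g_i = 0, so g_i* = α_i.
NE contributions = (2.1, 4.9, 1.4, 2, 1.1); G = 11.5.
W^NE = (Σα)·G − ½Σα_i² = 11.5² − ½·35.59 = 114.455.
Planner sets g_i = Σα_j = 11.5 for every i, so G^SO = 5·11.5 = 57.5.
W^SO = (Σα)·G^SO − ½·5·(Σα)² = (5/2)·11.5² = 330.625.
Deadweight loss = W^SO − W^NE = 216.17.

216.17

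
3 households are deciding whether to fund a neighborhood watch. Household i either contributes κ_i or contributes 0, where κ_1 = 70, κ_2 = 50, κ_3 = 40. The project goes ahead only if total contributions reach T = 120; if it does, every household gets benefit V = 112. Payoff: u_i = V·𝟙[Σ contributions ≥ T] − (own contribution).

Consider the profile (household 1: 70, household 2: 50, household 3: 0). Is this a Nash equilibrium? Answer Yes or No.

Yes

Total = 120 ≥ 120: provided.
Household 1 (pledges 70, payoff 42): dropping to 0 → total 50, payoff 0. No gain.
Household 2 (pledges 50, payoff 62): dropping to 0 → total 70, payoff 0. No gain.
Household 3 (pledges 0, payoff 112): pledging 40 → total 160, payoff 72. No gain.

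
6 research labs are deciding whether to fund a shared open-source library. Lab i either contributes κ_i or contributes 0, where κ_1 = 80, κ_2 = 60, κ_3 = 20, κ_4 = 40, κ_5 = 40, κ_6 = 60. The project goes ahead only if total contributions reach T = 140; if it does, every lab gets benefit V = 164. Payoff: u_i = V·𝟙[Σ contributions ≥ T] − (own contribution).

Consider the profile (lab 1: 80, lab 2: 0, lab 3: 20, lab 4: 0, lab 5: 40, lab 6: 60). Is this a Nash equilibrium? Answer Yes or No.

Total = 200 ≥ 140: provided.
Lab 1 (pledges 80, payoff 84): dropping to 0 → total 120, payoff 0. No gain.
Lab 2 (pledges 0, payoff 164): pledging 60 → total 260, payoff 104. No gain.
Lab 3 (pledges 20, payoff 144): dropping to 0 → total 180, payoff 164. Profitable deviation.

No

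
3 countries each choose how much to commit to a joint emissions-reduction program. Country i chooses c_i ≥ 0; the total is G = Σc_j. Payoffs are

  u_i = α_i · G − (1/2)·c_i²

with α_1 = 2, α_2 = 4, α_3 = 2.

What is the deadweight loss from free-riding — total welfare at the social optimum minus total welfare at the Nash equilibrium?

44

Country i's FOC: ∂u_i/∂c_i = α_i − c_i = 0, so c_i* = α_i.
NE contributions = (2, 4, 2); G = 8.
W^NE = (Σα)·G − ½Σα_i² = 8² − ½·24 = 52.
Planner sets c_i = Σα_j = 8 for every i, so G^SO = 3·8 = 24.
W^SO = (Σα)·G^SO − ½·3·(Σα)² = (3/2)·8² = 96.
Deadweight loss = W^SO − W^NE = 44.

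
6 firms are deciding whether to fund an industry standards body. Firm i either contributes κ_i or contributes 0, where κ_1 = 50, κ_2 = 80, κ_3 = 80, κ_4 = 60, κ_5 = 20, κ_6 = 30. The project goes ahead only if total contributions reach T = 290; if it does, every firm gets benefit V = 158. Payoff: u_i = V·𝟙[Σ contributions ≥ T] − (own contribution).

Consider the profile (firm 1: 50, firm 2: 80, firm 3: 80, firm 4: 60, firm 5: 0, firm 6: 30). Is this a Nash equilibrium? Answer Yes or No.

Total = 300 ≥ 290: provided.
Firm 1 (pledges 50, payoff 108): dropping to 0 → total 250, payoff 0. No gain.
Firm 2 (pledges 80, payoff 78): dropping to 0 → total 220, payoff 0. No gain.
Firm 3 (pledges 80, payoff 78): dropping to 0 → total 220, payoff 0. No gain.
Firm 4 (pledges 60, payoff 98): dropping to 0 → total 240, payoff 0. No gain.
Firm 5 (pledges 0, payoff 158): pledging 20 → total 320, payoff 138. No gain.
Firm 6 (pledges 30, payoff 128): dropping to 0 → total 270, payoff 0. No gain.

Yes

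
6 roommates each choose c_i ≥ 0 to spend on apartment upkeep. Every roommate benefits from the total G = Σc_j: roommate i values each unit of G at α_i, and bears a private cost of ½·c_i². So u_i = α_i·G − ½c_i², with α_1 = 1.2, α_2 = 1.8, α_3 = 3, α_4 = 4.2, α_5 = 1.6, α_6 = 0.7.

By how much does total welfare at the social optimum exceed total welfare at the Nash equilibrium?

329.685

Roommate i's FOC: ∂u_i/∂c_i = α_i − c_i = 0, so c_i* = α_i.
NE contributions = (1.2, 1.8, 3, 4.2, 1.6, 0.7); G = 12.5.
W^NE = (Σα)·G − ½Σα_i² = 12.5² − ½·34.37 = 139.065.
Planner sets c_i = Σα_j = 12.5 for every i, so G^SO = 6·12.5 = 75.
W^SO = (Σα)·G^SO − ½·6·(Σα)² = (6/2)·12.5² = 468.75.
Deadweight loss = W^SO − W^NE = 329.685.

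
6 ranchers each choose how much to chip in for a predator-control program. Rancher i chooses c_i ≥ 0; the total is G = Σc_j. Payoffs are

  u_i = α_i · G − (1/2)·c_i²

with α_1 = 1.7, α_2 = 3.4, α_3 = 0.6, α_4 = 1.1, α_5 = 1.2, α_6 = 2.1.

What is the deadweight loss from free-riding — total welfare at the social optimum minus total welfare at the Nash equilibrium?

Rancher i's FOC: ∂u_i/∂c_i = α_i − c_i = 0, so c_i* = α_i.
NE contributions = (1.7, 3.4, 0.6, 1.1, 1.2, 2.1); G = 10.1.
W^NE = (Σα)·G − ½Σα_i² = 10.1² − ½·21.87 = 91.075.
Planner sets c_i = Σα_j = 10.1 for every i, so G^SO = 6·10.1 = 60.6.
W^SO = (Σα)·G^SO − ½·6·(Σα)² = (6/2)·10.1² = 306.03.
Deadweight loss = W^SO − W^NE = 214.955.

214.955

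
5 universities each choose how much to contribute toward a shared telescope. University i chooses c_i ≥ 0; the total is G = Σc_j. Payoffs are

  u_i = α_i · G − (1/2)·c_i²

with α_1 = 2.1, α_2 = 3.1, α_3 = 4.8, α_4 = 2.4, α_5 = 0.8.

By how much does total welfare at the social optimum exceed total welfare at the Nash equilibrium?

University i's FOC: ∂u_i/∂c_i = α_i − c_i = 0, so c_i* = α_i.
NE contributions = (2.1, 3.1, 4.8, 2.4, 0.8); G = 13.2.
W^NE = (Σα)·G − ½Σα_i² = 13.2² − ½·43.46 = 152.51.
Planner sets c_i = Σα_j = 13.2 for every i, so G^SO = 5·13.2 = 66.
W^SO = (Σα)·G^SO − ½·5·(Σα)² = (5/2)·13.2² = 435.6.
Deadweight loss = W^SO − W^NE = 283.09.

283.09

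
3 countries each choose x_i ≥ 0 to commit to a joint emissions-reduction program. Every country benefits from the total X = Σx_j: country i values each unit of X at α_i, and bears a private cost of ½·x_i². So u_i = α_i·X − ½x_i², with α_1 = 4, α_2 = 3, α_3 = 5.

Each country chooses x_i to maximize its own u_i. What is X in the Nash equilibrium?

12

Country i's FOC: ∂u_i/∂x_i = α_i − x_i = 0, so x_i* = α_i.
NE contributions = (4, 3, 5); X = 12.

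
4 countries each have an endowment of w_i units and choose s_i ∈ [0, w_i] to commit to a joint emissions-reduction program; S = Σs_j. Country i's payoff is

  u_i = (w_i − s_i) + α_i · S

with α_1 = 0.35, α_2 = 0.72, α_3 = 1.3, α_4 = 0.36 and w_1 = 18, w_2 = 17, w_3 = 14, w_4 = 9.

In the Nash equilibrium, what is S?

∂u_i/∂s_i = α_i − 1, so country i contributes w_i if α_i > 1, else 0.
α_i > 1 for i ∈ {3}; NE contributions (0, 0, 14, 0), S = 14.

14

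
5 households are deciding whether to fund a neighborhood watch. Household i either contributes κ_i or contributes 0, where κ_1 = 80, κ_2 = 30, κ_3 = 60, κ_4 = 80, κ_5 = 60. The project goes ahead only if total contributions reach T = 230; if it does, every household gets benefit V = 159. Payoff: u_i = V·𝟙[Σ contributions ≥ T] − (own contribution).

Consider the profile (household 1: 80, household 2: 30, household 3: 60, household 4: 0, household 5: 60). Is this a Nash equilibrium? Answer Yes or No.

Total = 230 ≥ 230: provided.
Household 1 (pledges 80, payoff 79): dropping to 0 → total 150, payoff 0. No gain.
Household 2 (pledges 30, payoff 129): dropping to 0 → total 200, payoff 0. No gain.
Household 3 (pledges 60, payoff 99): dropping to 0 → total 170, payoff 0. No gain.
Household 4 (pledges 0, payoff 159): pledging 80 → total 310, payoff 79. No gain.
Household 5 (pledges 60, payoff 99): dropping to 0 → total 170, payoff 0. No gain.

Yes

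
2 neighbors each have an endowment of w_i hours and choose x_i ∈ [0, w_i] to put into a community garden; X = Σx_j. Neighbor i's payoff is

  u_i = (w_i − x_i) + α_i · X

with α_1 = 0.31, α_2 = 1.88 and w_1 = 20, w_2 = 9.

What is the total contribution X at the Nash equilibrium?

9

∂u_i/∂x_i = α_i − 1, so neighbor i contributes w_i if α_i > 1, else 0.
α_i > 1 for i ∈ {2}; NE contributions (0, 9), X = 9.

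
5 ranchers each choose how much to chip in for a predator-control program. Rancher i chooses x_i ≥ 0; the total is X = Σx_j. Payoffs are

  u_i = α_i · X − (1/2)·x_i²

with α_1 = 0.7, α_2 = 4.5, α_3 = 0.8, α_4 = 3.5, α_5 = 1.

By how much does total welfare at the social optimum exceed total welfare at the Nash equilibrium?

Rancher i's FOC: ∂u_i/∂x_i = α_i − x_i = 0, so x_i* = α_i.
NE contributions = (0.7, 4.5, 0.8, 3.5, 1); X = 10.5.
W^NE = (Σα)·X − ½Σα_i² = 10.5² − ½·34.63 = 92.935.
Planner sets x_i = Σα_j = 10.5 for every i, so X^SO = 5·10.5 = 52.5.
W^SO = (Σα)·X^SO − ½·5·(Σα)² = (5/2)·10.5² = 275.625.
Deadweight loss = W^SO − W^NE = 182.69.

182.69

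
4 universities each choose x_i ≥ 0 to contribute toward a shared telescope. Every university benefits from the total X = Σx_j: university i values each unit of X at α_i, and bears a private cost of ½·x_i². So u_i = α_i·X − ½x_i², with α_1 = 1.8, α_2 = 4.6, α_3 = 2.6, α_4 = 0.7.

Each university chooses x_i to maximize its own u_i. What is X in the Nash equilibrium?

University i's FOC: ∂u_i/∂x_i = α_i − x_i = 0, so x_i* = α_i.
NE contributions = (1.8, 4.6, 2.6, 0.7); X = 9.7.

9.7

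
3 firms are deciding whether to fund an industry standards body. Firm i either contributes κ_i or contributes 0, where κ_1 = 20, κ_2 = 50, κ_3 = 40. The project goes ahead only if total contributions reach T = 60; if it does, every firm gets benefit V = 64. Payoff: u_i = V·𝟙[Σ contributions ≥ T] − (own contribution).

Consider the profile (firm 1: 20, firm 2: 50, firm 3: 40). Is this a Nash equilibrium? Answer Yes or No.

No

Total = 110 ≥ 60: provided.
Firm 1 (pledges 20, payoff 44): dropping to 0 → total 90, payoff 64. Profitable deviation.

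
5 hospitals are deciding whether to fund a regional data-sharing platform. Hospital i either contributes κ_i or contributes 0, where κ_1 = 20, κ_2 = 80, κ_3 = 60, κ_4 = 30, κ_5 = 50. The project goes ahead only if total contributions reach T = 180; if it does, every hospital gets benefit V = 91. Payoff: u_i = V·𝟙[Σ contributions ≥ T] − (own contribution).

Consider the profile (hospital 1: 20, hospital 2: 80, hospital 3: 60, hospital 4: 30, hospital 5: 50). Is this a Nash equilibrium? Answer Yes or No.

Total = 240 ≥ 180: provided.
Hospital 1 (pledges 20, payoff 71): dropping to 0 → total 220, payoff 91. Profitable deviation.

No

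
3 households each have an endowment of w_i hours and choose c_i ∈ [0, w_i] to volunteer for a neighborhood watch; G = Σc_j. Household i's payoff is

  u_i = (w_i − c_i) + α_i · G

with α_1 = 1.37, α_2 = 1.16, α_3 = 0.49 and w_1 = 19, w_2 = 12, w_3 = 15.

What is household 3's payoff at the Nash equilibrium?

30.19

∂u_i/∂c_i = α_i − 1, so household i contributes w_i if α_i > 1, else 0.
α_i > 1 for i ∈ {1, 2}; NE contributions (19, 12, 0), G = 31.
u_3 = (15 − 0) + 0.49·31 = 30.19.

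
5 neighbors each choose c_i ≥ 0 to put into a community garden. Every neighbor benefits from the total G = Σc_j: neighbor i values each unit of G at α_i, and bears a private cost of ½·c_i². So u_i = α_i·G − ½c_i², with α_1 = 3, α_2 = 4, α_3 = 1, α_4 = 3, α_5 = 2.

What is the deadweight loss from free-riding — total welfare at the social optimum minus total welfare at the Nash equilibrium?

Neighbor i's FOC: ∂u_i/∂c_i = α_i − c_i = 0, so c_i* = α_i.
NE contributions = (3, 4, 1, 3, 2); G = 13.
W^NE = (Σα)·G − ½Σα_i² = 13² − ½·39 = 149.5.
Planner sets c_i = Σα_j = 13 for every i, so G^SO = 5·13 = 65.
W^SO = (Σα)·G^SO − ½·5·(Σα)² = (5/2)·13² = 422.5.
Deadweight loss = W^SO − W^NE = 273.

273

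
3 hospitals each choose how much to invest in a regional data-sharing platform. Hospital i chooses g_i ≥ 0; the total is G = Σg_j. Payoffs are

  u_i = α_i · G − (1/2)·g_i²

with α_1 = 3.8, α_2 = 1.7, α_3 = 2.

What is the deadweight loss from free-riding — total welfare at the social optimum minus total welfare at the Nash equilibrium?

Hospital i's FOC: ∂u_i/∂g_i = α_i − g_i = 0, so g_i* = α_i.
NE contributions = (3.8, 1.7, 2); G = 7.5.
W^NE = (Σα)·G − ½Σα_i² = 7.5² − ½·21.33 = 45.585.
Planner sets g_i = Σα_j = 7.5 for every i, so G^SO = 3·7.5 = 22.5.
W^SO = (Σα)·G^SO − ½·3·(Σα)² = (3/2)·7.5² = 84.375.
Deadweight loss = W^SO − W^NE = 38.79.

38.79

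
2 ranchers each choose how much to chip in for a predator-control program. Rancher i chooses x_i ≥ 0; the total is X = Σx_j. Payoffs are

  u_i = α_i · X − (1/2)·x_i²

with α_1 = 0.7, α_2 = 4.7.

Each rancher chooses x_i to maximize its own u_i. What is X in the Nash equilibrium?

Rancher i's FOC: ∂u_i/∂x_i = α_i − x_i = 0, so x_i* = α_i.
NE contributions = (0.7, 4.7); X = 5.4.

5.4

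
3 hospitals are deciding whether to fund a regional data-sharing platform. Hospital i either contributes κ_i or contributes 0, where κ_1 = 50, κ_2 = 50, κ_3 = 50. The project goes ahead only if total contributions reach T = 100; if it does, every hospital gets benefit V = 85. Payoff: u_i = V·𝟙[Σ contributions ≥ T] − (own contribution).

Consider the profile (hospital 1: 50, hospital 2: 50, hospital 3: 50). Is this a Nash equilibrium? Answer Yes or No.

Total = 150 ≥ 100: provided.
Hospital 1 (pledges 50, payoff 35): dropping to 0 → total 100, payoff 85. Profitable deviation.

No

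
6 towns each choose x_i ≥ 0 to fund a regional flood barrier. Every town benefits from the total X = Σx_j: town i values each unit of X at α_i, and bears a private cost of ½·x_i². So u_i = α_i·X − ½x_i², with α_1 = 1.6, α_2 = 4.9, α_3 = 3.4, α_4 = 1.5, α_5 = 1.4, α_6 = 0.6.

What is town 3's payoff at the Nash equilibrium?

39.78

Town i's FOC: ∂u_i/∂x_i = α_i − x_i = 0, so x_i* = α_i.
NE contributions = (1.6, 4.9, 3.4, 1.5, 1.4, 0.6); X = 13.4.
u_3 = α_3·X − ½·(x_3)² = 3.4·13.4 − ½·3.4² = 39.78.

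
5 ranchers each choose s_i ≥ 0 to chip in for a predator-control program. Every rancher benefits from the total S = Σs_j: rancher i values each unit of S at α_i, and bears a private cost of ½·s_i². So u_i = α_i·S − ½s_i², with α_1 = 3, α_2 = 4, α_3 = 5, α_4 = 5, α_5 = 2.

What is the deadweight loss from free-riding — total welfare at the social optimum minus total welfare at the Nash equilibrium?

Rancher i's FOC: ∂u_i/∂s_i = α_i − s_i = 0, so s_i* = α_i.
NE contributions = (3, 4, 5, 5, 2); S = 19.
W^NE = (Σα)·S − ½Σα_i² = 19² − ½·79 = 321.5.
Planner sets s_i = Σα_j = 19 for every i, so S^SO = 5·19 = 95.
W^SO = (Σα)·S^SO − ½·5·(Σα)² = (5/2)·19² = 902.5.
Deadweight loss = W^SO − W^NE = 581.

581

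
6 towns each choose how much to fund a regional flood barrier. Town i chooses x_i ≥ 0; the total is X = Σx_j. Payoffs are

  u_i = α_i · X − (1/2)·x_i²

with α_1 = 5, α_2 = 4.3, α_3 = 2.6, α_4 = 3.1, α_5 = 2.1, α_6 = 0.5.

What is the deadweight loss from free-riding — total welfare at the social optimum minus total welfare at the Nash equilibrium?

Town i's FOC: ∂u_i/∂x_i = α_i − x_i = 0, so x_i* = α_i.
NE contributions = (5, 4.3, 2.6, 3.1, 2.1, 0.5); X = 17.6.
W^NE = (Σα)·X − ½Σα_i² = 17.6² − ½·64.52 = 277.5.
Planner sets x_i = Σα_j = 17.6 for every i, so X^SO = 6·17.6 = 105.6.
W^SO = (Σα)·X^SO − ½·6·(Σα)² = (6/2)·17.6² = 929.28.
Deadweight loss = W^SO − W^NE = 651.78.

651.78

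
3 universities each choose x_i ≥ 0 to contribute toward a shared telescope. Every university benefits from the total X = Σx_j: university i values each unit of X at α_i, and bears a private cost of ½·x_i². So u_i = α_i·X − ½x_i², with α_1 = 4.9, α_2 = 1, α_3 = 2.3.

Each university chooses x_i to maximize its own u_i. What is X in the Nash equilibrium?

University i's FOC: ∂u_i/∂x_i = α_i − x_i = 0, so x_i* = α_i.
NE contributions = (4.9, 1, 2.3); X = 8.2.

8.2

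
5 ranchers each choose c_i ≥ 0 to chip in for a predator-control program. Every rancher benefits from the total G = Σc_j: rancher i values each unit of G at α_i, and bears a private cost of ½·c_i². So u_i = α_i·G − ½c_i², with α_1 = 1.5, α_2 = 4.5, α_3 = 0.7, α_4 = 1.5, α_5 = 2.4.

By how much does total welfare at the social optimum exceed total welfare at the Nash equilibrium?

184.04

Rancher i's FOC: ∂u_i/∂c_i = α_i − c_i = 0, so c_i* = α_i.
NE contributions = (1.5, 4.5, 0.7, 1.5, 2.4); G = 10.6.
W^NE = (Σα)·G − ½Σα_i² = 10.6² − ½·31 = 96.86.
Planner sets c_i = Σα_j = 10.6 for every i, so G^SO = 5·10.6 = 53.
W^SO = (Σα)·G^SO − ½·5·(Σα)² = (5/2)·10.6² = 280.9.
Deadweight loss = W^SO − W^NE = 184.04.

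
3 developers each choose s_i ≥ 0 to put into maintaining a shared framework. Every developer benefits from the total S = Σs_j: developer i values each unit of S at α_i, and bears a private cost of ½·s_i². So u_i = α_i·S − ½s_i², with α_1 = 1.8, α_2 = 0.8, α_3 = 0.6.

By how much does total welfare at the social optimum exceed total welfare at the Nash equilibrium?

Developer i's FOC: ∂u_i/∂s_i = α_i − s_i = 0, so s_i* = α_i.
NE contributions = (1.8, 0.8, 0.6); S = 3.2.
W^NE = (Σα)·S − ½Σα_i² = 3.2² − ½·4.24 = 8.12.
Planner sets s_i = Σα_j = 3.2 for every i, so S^SO = 3·3.2 = 9.6.
W^SO = (Σα)·S^SO − ½·3·(Σα)² = (3/2)·3.2² = 15.36.
Deadweight loss = W^SO − W^NE = 7.24.

7.24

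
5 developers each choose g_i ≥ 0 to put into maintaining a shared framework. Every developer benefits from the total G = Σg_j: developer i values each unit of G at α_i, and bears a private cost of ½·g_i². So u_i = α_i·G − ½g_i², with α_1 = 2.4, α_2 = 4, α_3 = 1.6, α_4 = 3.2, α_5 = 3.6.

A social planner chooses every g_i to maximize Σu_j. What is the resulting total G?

74

Planner FOC: ∂(Σu_j)/∂g_i = (Σα_j) − g_i = 0, so g_i^SO = Σα_j = 14.8 for every i; G^SO = 74.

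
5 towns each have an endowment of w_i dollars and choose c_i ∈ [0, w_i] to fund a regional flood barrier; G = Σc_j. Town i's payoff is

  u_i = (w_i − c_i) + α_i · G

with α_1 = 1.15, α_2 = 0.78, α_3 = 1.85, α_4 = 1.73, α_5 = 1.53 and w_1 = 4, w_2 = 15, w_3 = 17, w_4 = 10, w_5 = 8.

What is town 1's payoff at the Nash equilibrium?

44.85

∂u_i/∂c_i = α_i − 1, so town i contributes w_i if α_i > 1, else 0.
α_i > 1 for i ∈ {1, 3, 4, 5}; NE contributions (4, 0, 17, 10, 8), G = 39.
u_1 = (4 − 4) + 1.15·39 = 44.85.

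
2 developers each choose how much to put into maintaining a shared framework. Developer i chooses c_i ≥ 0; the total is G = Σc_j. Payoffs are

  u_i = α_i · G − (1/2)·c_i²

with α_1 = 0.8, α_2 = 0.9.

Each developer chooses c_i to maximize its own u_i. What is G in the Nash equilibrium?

1.7

Developer i's FOC: ∂u_i/∂c_i = α_i − c_i = 0, so c_i* = α_i.
NE contributions = (0.8, 0.9); G = 1.7.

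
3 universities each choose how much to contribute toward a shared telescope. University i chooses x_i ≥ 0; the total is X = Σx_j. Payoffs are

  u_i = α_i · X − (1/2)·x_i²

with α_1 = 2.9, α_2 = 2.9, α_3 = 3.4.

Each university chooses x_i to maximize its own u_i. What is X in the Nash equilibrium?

9.2

University i's FOC: ∂u_i/∂x_i = α_i − x_i = 0, so x_i* = α_i.
NE contributions = (2.9, 2.9, 3.4); X = 9.2.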